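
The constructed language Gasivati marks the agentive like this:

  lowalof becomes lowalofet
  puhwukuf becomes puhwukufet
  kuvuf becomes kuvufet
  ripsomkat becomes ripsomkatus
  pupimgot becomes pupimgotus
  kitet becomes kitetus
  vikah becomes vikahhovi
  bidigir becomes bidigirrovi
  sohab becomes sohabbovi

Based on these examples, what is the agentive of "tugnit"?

"tugnit" ends in -t. The stems ending in -t (ripsomkat → ripsomkatus, pupimgot → pupimgotus, kitet → kitetus) add -us.
The other patterns: stems ending in -f add -et; stems ending in -b, -h or -r double the final consonant and add -ovi.
So tugnit → tugnitus.

tugnitus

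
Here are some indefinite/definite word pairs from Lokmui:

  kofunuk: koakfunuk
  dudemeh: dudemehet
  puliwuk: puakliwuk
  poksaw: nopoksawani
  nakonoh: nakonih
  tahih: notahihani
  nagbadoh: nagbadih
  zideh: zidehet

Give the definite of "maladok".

maladik

"maladok" has last vowel 'o'. The stems whose last vowel is 'o' (nakonoh → nakonih, nagbadoh → nagbadih) change the last vowel to 'i'.
So maladok → maladik.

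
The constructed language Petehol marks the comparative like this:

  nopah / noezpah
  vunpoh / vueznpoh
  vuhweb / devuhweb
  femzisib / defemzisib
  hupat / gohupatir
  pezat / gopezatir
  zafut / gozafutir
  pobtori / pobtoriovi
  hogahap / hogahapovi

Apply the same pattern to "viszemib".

"viszemib" ends in -b. The stems ending in -b (vuhweb → devuhweb, femzisib → defemzisib) add the prefix de-.
The other patterns: stems ending in -h insert -ez- after the first vowel; stems ending in -t add go- … -ir around the stem; stems ending in -i or -p add -ovi.
So viszemib → deviszemib.

deviszemib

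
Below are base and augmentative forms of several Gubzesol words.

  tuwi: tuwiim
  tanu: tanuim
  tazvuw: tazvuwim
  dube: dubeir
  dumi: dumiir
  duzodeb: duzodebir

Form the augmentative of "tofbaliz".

"tofbaliz" begins with t-. The stems beginning with t- (tuwi → tuwiim, tanu → tanuim, tazvuw → tazvuwim) add -im.
The other pattern: stems beginning with d- add -ir.
So tofbaliz → tofbalizim.

tofbalizim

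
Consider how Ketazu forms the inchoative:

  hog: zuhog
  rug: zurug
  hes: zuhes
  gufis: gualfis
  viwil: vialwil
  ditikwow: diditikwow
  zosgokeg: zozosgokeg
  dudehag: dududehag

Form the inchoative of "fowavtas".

fofowavtas

"fowavtas" has 3 vowels. The stems with 3 vowels (ditikwow → diditikwow, zosgokeg → zozosgokeg, dudehag → dududehag) repeat the first consonant+vowel as a prefix.
The other patterns: stems with 1 vowel add the prefix zu-; stems with 2 vowels insert -al- after the first vowel.
So fowavtas → fofowavtas.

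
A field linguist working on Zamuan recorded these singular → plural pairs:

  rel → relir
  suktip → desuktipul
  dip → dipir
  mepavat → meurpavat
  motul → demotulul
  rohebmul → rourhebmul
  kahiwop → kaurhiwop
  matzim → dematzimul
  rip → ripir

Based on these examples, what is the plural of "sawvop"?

desawvopul

rel and motul both end in -l yet inflect differently (relir, demotulul), so the final letter is not what conditions the rule; the number of vowels is.
"sawvop" has 2 vowels. The stems with 2 vowels (motul → demotulul, matzim → dematzimul, suktip → desuktipul) add de- … -ul around the stem.
So sawvop → desawvopul.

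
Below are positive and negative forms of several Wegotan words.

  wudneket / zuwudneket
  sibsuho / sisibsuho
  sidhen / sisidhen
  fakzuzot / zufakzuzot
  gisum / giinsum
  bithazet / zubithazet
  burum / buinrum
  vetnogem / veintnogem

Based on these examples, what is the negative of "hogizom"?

hoingizom

bithazet and vetnogem both have last vowel 'e' yet inflect differently (zubithazet, veintnogem), so the last vowel is not what conditions the rule; the final letter is.
"hogizom" ends in -m. The stems ending in -m (burum → buinrum, gisum → giinsum, vetnogem → veintnogem) insert -in- after the first vowel.
The other patterns: stems ending in -t add the prefix zu-; stems ending in -n or -o repeat the first consonant+vowel as a prefix.
So hogizom → hoingizom.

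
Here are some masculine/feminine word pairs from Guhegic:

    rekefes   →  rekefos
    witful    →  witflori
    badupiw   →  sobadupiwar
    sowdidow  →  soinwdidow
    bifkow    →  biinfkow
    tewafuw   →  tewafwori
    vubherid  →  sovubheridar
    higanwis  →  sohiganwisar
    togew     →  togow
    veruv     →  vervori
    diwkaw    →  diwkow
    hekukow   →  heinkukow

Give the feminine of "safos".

sainfos

badupiw and bifkow both end in -w yet inflect differently (sobadupiwar, biinfkow), so the final letter is not what conditions the rule; the last vowel is.
"safos" has last vowel 'o'. The stems whose last vowel is 'o' (bifkow → biinfkow, sowdidow → soinwdidow, hekukow → heinkukow) insert -in- after the first vowel.
So safos → sainfos.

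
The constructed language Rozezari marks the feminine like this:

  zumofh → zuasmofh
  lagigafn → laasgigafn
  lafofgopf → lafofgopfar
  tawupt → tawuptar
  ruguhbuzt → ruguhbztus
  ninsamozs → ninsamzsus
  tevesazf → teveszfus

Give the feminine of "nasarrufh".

naassarrufh

ruguhbuzt and tawupt both end in -t yet inflect differently (ruguhbztus, tawuptar), so the final letter is not what conditions the rule; the second-to-last letter is.
"nasarrufh" has second-to-last letter 'f'. The stems whose second-to-last letter is 'f' (lagigafn → laasgigafn, zumofh → zuasmofh) insert -as- after the first vowel.
So nasarrufh → naassarrufh.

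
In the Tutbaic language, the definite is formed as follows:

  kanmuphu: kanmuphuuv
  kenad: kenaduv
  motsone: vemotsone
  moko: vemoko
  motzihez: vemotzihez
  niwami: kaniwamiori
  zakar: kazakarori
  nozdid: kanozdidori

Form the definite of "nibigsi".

kenad and nozdid both end in -d yet inflect differently (kenaduv, kanozdidori), so the final letter is not what conditions the rule; the first letter is.
"nibigsi" begins with n-. The stems beginning with n- (niwami → kaniwamiori, nozdid → kanozdidori) add ka- … -ori around the stem.
The other patterns: stems beginning with k- add -uv; stems beginning with m- add the prefix ve-.
So nibigsi → kanibigsiori.

kanibigsiori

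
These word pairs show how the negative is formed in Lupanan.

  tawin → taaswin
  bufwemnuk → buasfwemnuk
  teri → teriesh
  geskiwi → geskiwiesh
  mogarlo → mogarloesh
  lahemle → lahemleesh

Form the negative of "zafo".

tawin and teri both have last vowel 'i' yet inflect differently (taaswin, teriesh), so the last vowel is not what conditions the rule; whether the stem ends in a vowel or a consonant is.
"zafo" ends in a vowel. The stems ending in a vowel (teri → teriesh, geskiwi → geskiwiesh, mogarlo → mogarloesh) add -esh.
The other pattern: stems ending in a consonant insert -as- after the first vowel.
So zafo → zafoesh.

zafoesh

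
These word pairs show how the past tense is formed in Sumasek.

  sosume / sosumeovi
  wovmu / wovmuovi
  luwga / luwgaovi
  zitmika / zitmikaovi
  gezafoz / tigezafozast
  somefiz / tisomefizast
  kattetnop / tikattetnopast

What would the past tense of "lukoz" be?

"lukoz" ends in a consonant. The stems ending in a consonant (gezafoz → tigezafozast, somefiz → tisomefizast, kattetnop → tikattetnopast) add ti- … -ast around the stem.
The other pattern: stems ending in a vowel add -ovi.
So lukoz → tilukozast.

tilukozast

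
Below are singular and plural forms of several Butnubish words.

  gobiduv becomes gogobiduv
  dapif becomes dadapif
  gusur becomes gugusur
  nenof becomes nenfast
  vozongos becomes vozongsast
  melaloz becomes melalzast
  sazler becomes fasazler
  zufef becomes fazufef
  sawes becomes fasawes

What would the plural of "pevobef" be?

dapif and nenof both end in -f yet inflect differently (dadapif, nenfast), so the final letter is not what conditions the rule; the last vowel is.
"pevobef" has last vowel 'e'. The stems whose last vowel is 'e' (sazler → fasazler, zufef → fazufef, sawes → fasawes) add the prefix fa-.
The other patterns: stems whose last vowel is 'i' or 'u' repeat the first consonant+vowel as a prefix; stems whose last vowel is 'o' delete the last vowel and add -ast.
So pevobef → fapevobef.

fapevobef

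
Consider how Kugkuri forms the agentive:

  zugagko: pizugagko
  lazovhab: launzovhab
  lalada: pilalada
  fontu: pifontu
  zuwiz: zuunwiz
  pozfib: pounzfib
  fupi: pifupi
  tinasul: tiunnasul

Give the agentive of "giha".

pigiha

lalada and lazovhab both have last vowel 'a' yet inflect differently (pilalada, launzovhab), so the last vowel is not what conditions the rule; whether the stem ends in a vowel or a consonant is.
"giha" ends in a vowel. The stems ending in a vowel (zugagko → pizugagko, fontu → pifontu, lalada → pilalada) add the prefix pi-.
The other pattern: stems ending in a consonant insert -un- after the first vowel.
So giha → pigiha.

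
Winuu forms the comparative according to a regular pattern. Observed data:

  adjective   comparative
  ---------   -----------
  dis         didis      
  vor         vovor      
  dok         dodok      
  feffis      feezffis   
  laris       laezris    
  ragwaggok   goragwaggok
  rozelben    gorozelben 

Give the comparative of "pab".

papab

"pab" has 1 vowel. The stems with 1 vowel (dis → didis, vor → vovor, dok → dodok) repeat the first consonant+vowel as a prefix.
The other patterns: stems with 2 vowels insert -ez- after the first vowel; stems with 3 vowels add the prefix go-.
So pab → papab.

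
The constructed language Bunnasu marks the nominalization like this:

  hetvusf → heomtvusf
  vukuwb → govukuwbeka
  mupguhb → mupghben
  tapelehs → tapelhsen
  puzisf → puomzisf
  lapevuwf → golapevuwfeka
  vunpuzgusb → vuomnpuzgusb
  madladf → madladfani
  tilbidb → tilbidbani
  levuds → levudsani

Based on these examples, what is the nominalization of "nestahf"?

"nestahf" has second-to-last letter 'h'. The stems whose second-to-last letter is 'h' (tapelehs → tapelhsen, mupguhb → mupghben) delete the last vowel and add -en.
The other patterns: stems whose second-to-last letter is 's' insert -om- after the first vowel; stems whose second-to-last letter is 'd' add -ani; stems whose second-to-last letter is 'w' add go- … -eka around the stem.
So nestahf → nesthfen.

nesthfen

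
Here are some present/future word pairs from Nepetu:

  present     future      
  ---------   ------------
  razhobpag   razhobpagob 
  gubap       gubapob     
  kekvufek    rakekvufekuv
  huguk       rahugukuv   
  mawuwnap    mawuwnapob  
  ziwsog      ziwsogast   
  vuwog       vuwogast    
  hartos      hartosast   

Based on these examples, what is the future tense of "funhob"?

razhobpag and vuwog both end in -g yet inflect differently (razhobpagob, vuwogast), so the final letter is not what conditions the rule; the last vowel is.
"funhob" has last vowel 'o'. The stems whose last vowel is 'o' (vuwog → vuwogast, ziwsog → ziwsogast, hartos → hartosast) add -ast.
The other patterns: stems whose last vowel is 'a' add -ob; stems whose last vowel is 'e' or 'u' add ra- … -uv around the stem.
So funhob → funhobast.

funhobast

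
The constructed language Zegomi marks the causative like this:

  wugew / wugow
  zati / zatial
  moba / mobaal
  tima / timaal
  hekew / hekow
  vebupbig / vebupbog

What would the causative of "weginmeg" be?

weginmog

"weginmeg" ends in a consonant. The stems ending in a consonant (hekew → hekow, wugew → wugow, vebupbig → vebupbog) change the last vowel to 'o'.
So weginmeg → weginmog.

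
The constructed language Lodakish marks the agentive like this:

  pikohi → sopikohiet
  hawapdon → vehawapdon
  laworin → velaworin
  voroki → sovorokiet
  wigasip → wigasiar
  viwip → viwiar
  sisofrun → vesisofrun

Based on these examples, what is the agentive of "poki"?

sopokiet

wigasip and laworin both have last vowel 'i' yet inflect differently (wigasiar, velaworin), so the last vowel is not what conditions the rule; the final letter is.
"poki" ends in -i. The stems ending in -i (pikohi → sopikohiet, voroki → sovorokiet) add so- … -et around the stem.
The other patterns: stems ending in -p drop the final letter and add -ar; stems ending in -n add the prefix ve-.
So poki → sopokiet.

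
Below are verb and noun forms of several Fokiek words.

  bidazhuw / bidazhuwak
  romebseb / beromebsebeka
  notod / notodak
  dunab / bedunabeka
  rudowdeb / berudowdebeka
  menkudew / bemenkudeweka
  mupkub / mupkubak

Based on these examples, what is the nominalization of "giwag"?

menkudew and bidazhuw both end in -w yet inflect differently (bemenkudeweka, bidazhuwak), so the final letter is not what conditions the rule; the last vowel is.
"giwag" has last vowel 'a'. The one such stem in the data (dunab → bedunabeka) adds be- … -eka around the stem, so the same rule applies.
The other pattern: stems whose last vowel is 'o' or 'u' add -ak.
So giwag → begiwageka.

begiwageka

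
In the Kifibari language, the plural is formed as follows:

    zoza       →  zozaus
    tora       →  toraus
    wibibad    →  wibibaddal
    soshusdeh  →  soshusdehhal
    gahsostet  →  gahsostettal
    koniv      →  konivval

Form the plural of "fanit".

"fanit" ends in a consonant. The stems ending in a consonant (wibibad → wibibaddal, soshusdeh → soshusdehhal, gahsostet → gahsostettal) double the final consonant and add -al.
The other pattern: stems ending in a vowel add -us.
So fanit → fanittal.

fanittal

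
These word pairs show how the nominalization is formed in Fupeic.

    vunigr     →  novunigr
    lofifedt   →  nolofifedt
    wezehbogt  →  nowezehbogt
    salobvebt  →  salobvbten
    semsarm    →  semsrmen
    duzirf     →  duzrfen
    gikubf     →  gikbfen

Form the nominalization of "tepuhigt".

lofifedt and salobvebt both end in -t yet inflect differently (nolofifedt, salobvbten), so the final letter is not what conditions the rule; the second-to-last letter is.
"tepuhigt" has second-to-last letter 'g'. The stems whose second-to-last letter is 'g' (vunigr → novunigr, wezehbogt → nowezehbogt) add the prefix no-.
So tepuhigt → notepuhigt.

notepuhigt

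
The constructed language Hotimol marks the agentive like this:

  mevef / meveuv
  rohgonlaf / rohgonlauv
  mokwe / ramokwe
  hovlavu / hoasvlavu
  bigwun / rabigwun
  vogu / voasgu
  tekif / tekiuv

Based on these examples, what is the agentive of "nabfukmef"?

mevef and mokwe both have last vowel 'e' yet inflect differently (meveuv, ramokwe), so the last vowel is not what conditions the rule; the final letter is.
"nabfukmef" ends in -f. The stems ending in -f (tekif → tekiuv, mevef → meveuv, rohgonlaf → rohgonlauv) drop the final letter and add -uv.
The other patterns: stems ending in -e or -n add the prefix ra-; stems ending in -u insert -as- after the first vowel.
So nabfukmef → nabfukmeuv.

nabfukmeuv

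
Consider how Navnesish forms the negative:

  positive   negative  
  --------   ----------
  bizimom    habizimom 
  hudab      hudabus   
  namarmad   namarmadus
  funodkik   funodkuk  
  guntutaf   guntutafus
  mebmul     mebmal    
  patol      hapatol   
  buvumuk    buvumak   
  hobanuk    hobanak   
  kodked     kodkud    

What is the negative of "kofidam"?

"kofidam" has last vowel 'a'. The stems whose last vowel is 'a' (hudab → hudabus, guntutaf → guntutafus, namarmad → namarmadus) add -us.
So kofidam → kofidamus.

kofidamus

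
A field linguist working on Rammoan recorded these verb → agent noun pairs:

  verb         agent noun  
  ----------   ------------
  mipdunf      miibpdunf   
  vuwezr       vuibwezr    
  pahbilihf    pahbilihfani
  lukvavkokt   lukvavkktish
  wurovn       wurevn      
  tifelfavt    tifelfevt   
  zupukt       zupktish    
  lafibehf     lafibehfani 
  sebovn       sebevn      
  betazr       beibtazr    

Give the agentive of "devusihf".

devusihfani

tifelfavt and zupukt both end in -t yet inflect differently (tifelfevt, zupktish), so the final letter is not what conditions the rule; the second-to-last letter is.
"devusihf" has second-to-last letter 'h'. The stems whose second-to-last letter is 'h' (pahbilihf → pahbilihfani, lafibehf → lafibehfani) add -ani.
The other patterns: stems whose second-to-last letter is 'v' change the last vowel to 'e'; stems whose second-to-last letter is 'k' delete the last vowel and add -ish; stems whose second-to-last letter is 'n' or 'z' insert -ib- after the first vowel.
So devusihf → devusihfani.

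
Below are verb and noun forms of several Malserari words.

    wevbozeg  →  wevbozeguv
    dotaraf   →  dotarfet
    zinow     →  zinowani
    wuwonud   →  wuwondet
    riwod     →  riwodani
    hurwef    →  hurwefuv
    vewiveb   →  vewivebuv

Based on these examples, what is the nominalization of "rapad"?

rapdet

"rapad" has last vowel 'a'. The one such stem in the data (dotaraf → dotarfet) deletes the last vowel and adds -et (as does wuwonud), so the same rule applies.
The other patterns: stems whose last vowel is 'e' add -uv; stems whose last vowel is 'o' add -ani.
So rapad → rapdet.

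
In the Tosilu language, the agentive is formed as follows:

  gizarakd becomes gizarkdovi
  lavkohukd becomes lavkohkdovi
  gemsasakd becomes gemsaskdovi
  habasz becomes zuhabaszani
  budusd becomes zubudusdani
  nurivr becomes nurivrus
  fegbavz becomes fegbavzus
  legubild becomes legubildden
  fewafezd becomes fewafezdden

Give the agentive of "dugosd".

gizarakd and budusd both end in -d yet inflect differently (gizarkdovi, zubudusdani), so the final letter is not what conditions the rule; the second-to-last letter is.
"dugosd" has second-to-last letter 's'. The stems whose second-to-last letter is 's' (habasz → zuhabaszani, budusd → zubudusdani) add zu- … -ani around the stem.
The other patterns: stems whose second-to-last letter is 'k' delete the last vowel and add -ovi; stems whose second-to-last letter is 'v' add -us; stems whose second-to-last letter is 'l' or 'z' double the final consonant and add -en.
So dugosd → zudugosdani.

zudugosdani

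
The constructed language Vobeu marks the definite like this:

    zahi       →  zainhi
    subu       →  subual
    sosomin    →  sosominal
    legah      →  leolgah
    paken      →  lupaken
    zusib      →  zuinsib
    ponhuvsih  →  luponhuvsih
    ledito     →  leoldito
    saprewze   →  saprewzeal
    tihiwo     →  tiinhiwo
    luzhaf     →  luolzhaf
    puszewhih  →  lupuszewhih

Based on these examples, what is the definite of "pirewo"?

lupirewo

ponhuvsih and legah both end in -h yet inflect differently (luponhuvsih, leolgah), so the final letter is not what conditions the rule; the first letter is.
"pirewo" begins with p-. The stems beginning with p- (paken → lupaken, ponhuvsih → luponhuvsih, puszewhih → lupuszewhih) add the prefix lu-.
So pirewo → lupirewo.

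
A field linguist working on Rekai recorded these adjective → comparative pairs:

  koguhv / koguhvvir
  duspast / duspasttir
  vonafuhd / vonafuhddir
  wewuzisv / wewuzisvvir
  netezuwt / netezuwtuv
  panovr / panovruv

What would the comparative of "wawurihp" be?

"wawurihp" has second-to-last letter 'h'. The stems whose second-to-last letter is 'h' (koguhv → koguhvvir, vonafuhd → vonafuhddir) double the final consonant and add -ir.
The other pattern: stems whose second-to-last letter is 'v' or 'w' add -uv.
So wawurihp → wawurihppir.

wawurihppir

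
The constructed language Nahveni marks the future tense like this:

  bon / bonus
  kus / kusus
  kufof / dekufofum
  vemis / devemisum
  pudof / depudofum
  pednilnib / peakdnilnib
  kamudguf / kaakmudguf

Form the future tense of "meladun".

kus and vemis both end in -s yet inflect differently (kusus, devemisum), so the final letter is not what conditions the rule; the number of vowels is.
"meladun" has 3 vowels. The stems with 3 vowels (pednilnib → peakdnilnib, kamudguf → kaakmudguf) insert -ak- after the first vowel.
The other patterns: stems with 1 vowel add -us; stems with 2 vowels add de- … -um around the stem.
So meladun → meakladun.

meakladun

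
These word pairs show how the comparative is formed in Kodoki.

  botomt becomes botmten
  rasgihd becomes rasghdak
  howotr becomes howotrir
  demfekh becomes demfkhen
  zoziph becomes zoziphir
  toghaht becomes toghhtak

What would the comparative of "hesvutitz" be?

toghaht and botomt both end in -t yet inflect differently (toghhtak, botmten), so the final letter is not what conditions the rule; the second-to-last letter is.
"hesvutitz" has second-to-last letter 't'. The one such stem in the data (howotr → howotrir) adds -ir, so the same rule applies.
The other patterns: stems whose second-to-last letter is 'h' delete the last vowel and add -ak; stems whose second-to-last letter is 'k' or 'm' delete the last vowel and add -en.
So hesvutitz → hesvutitzir.

hesvutitzir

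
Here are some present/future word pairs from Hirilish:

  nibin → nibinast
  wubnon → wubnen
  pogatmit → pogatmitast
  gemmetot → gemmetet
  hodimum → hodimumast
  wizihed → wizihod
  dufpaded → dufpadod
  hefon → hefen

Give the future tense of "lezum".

lezumast

gemmetot and pogatmit both end in -t yet inflect differently (gemmetet, pogatmitast), so the final letter is not what conditions the rule; the last vowel is.
"lezum" has last vowel 'u'. The one such stem in the data (hodimum → hodimumast) adds -ast, so the same rule applies.
So lezum → lezumast.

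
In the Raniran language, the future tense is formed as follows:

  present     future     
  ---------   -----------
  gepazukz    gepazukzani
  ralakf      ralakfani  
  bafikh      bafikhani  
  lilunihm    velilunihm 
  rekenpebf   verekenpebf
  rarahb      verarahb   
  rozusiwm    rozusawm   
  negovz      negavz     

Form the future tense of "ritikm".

ritikmani

"ritikm" has second-to-last letter 'k'. The stems whose second-to-last letter is 'k' (gepazukz → gepazukzani, ralakf → ralakfani, bafikh → bafikhani) add -ani.
So ritikm → ritikmani.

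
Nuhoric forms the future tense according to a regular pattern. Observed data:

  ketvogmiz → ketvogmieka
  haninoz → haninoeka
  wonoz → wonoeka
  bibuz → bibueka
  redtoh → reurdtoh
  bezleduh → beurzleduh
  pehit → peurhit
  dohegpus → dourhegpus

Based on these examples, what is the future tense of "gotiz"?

gotieka

haninoz and redtoh both have last vowel 'o' yet inflect differently (haninoeka, reurdtoh), so the last vowel is not what conditions the rule; the final letter is.
"gotiz" ends in -z. The stems ending in -z (ketvogmiz → ketvogmieka, haninoz → haninoeka, wonoz → wonoeka) drop the final letter and add -eka.
The other pattern: stems ending in -h, -s or -t insert -ur- after the first vowel.
So gotiz → gotieka.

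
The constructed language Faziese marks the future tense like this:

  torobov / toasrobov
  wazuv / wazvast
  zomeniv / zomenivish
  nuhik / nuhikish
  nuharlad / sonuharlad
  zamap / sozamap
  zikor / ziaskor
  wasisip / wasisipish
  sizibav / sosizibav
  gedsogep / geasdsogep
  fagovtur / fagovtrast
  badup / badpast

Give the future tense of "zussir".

gedsogep and badup both end in -p yet inflect differently (geasdsogep, badpast), so the final letter is not what conditions the rule; the last vowel is.
"zussir" has last vowel 'i'. The stems whose last vowel is 'i' (zomeniv → zomenivish, nuhik → nuhikish, wasisip → wasisipish) add -ish.
So zussir → zussirish.

zussirish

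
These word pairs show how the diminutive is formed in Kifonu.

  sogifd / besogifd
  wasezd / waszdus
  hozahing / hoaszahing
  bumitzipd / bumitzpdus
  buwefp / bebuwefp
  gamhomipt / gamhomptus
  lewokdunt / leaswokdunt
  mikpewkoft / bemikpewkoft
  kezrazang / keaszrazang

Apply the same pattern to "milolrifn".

bemilolrifn

lewokdunt and mikpewkoft both end in -t yet inflect differently (leaswokdunt, bemikpewkoft), so the final letter is not what conditions the rule; the second-to-last letter is.
"milolrifn" has second-to-last letter 'f'. The stems whose second-to-last letter is 'f' (buwefp → bebuwefp, mikpewkoft → bemikpewkoft, sogifd → besogifd) add the prefix be-.
So milolrifn → bemilolrifn.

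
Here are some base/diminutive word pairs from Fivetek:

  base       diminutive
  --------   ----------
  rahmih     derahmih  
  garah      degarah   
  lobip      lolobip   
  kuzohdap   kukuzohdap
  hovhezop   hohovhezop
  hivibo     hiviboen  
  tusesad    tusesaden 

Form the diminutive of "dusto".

dustoen

rahmih and lobip both have last vowel 'i' yet inflect differently (derahmih, lolobip), so the last vowel is not what conditions the rule; the final letter is.
"dusto" ends in -o. The one such stem in the data (hivibo → hiviboen) adds -en, so the same rule applies.
The other patterns: stems ending in -h add the prefix de-; stems ending in -p repeat the first consonant+vowel as a prefix.
So dusto → dustoen.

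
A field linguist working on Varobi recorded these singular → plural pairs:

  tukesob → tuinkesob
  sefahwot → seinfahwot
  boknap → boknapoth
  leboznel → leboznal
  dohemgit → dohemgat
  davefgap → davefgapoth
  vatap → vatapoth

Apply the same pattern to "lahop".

lainhop

sefahwot and dohemgit both end in -t yet inflect differently (seinfahwot, dohemgat), so the final letter is not what conditions the rule; the last vowel is.
"lahop" has last vowel 'o'. The stems whose last vowel is 'o' (sefahwot → seinfahwot, tukesob → tuinkesob) insert -in- after the first vowel.
The other patterns: stems whose last vowel is 'a' add -oth; stems whose last vowel is 'e' or 'i' change the last vowel to 'a'.
So lahop → lainhop.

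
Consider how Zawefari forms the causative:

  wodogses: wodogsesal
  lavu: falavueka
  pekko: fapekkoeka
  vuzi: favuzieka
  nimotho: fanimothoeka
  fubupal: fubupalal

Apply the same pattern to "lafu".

"lafu" ends in a vowel. The stems ending in a vowel (vuzi → favuzieka, pekko → fapekkoeka, nimotho → fanimothoeka) add fa- … -eka around the stem.
The other pattern: stems ending in a consonant add -al.
So lafu → falafueka.

falafueka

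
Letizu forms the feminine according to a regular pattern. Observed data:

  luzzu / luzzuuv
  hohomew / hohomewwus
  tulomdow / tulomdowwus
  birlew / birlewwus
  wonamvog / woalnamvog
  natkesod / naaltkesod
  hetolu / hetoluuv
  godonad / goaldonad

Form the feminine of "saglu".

"saglu" ends in -u. The stems ending in -u (luzzu → luzzuuv, hetolu → hetoluuv) add -uv.
The other patterns: stems ending in -w double the final consonant and add -us; stems ending in -d or -g insert -al- after the first vowel.
So saglu → sagluuv.

sagluuv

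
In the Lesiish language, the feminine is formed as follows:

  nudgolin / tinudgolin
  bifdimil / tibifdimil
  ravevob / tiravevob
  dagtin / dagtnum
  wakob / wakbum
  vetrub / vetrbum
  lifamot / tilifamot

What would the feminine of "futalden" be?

tifutalden

ravevob and wakob both end in -b yet inflect differently (tiravevob, wakbum), so the final letter is not what conditions the rule; the number of vowels is.
"futalden" has 3 vowels. The stems with 3 vowels (bifdimil → tibifdimil, nudgolin → tinudgolin, ravevob → tiravevob) add the prefix ti-.
So futalden → tifutalden.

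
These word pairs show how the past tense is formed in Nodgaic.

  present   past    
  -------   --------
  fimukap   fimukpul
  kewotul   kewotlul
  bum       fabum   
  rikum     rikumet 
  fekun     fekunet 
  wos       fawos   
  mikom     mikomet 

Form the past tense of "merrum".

merrumet

bum and rikum both end in -m yet inflect differently (fabum, rikumet), so the final letter is not what conditions the rule; the number of vowels is.
"merrum" has 2 vowels. The stems with 2 vowels (rikum → rikumet, mikom → mikomet, fekun → fekunet) add -et.
So merrum → merrumet.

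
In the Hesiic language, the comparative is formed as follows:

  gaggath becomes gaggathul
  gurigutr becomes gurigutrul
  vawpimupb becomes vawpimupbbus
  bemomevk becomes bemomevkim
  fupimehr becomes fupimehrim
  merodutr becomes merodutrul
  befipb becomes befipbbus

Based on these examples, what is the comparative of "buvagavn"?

gurigutr and fupimehr both end in -r yet inflect differently (gurigutrul, fupimehrim), so the final letter is not what conditions the rule; the second-to-last letter is.
"buvagavn" has second-to-last letter 'v'. The one such stem in the data (bemomevk → bemomevkim) adds -im, so the same rule applies.
The other patterns: stems whose second-to-last letter is 't' add -ul; stems whose second-to-last letter is 'p' double the final consonant and add -us.
So buvagavn → buvagavnim.

buvagavnim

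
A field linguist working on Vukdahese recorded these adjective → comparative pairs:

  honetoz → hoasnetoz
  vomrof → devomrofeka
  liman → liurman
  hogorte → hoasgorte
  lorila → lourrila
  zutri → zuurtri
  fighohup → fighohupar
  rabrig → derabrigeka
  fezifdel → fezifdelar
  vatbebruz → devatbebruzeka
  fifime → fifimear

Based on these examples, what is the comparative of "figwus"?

figwusar

vatbebruz and honetoz both end in -z yet inflect differently (devatbebruzeka, hoasnetoz), so the final letter is not what conditions the rule; the first letter is.
"figwus" begins with f-. The stems beginning with f- (fifime → fifimear, fezifdel → fezifdelar, fighohup → fighohupar) add -ar.
So figwus → figwusar.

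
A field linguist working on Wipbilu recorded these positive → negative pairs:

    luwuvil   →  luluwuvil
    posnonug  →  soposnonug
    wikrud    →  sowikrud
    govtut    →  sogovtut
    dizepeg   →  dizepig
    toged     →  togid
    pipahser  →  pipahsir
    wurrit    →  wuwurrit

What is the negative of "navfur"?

dizepeg and posnonug both end in -g yet inflect differently (dizepig, soposnonug), so the final letter is not what conditions the rule; the last vowel is.
"navfur" has last vowel 'u'. The stems whose last vowel is 'u' (posnonug → soposnonug, govtut → sogovtut, wikrud → sowikrud) add the prefix so-.
The other patterns: stems whose last vowel is 'e' change the last vowel to 'i'; stems whose last vowel is 'i' repeat the first consonant+vowel as a prefix.
So navfur → sonavfur.

sonavfur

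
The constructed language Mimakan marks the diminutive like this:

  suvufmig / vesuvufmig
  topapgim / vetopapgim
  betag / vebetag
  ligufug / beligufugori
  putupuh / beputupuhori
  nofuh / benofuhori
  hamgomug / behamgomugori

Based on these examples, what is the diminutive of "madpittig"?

ligufug and suvufmig both end in -g yet inflect differently (beligufugori, vesuvufmig), so the final letter is not what conditions the rule; the last vowel is.
"madpittig" has last vowel 'i'. The stems whose last vowel is 'i' (topapgim → vetopapgim, suvufmig → vesuvufmig) add the prefix ve-.
The other pattern: stems whose last vowel is 'u' add be- … -ori around the stem.
So madpittig → vemadpittig.

vemadpittig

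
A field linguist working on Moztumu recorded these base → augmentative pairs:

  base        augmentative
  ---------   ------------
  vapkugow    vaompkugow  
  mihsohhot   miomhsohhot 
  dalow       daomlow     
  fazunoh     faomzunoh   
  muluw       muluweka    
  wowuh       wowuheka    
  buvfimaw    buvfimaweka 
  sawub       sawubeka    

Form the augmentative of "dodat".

"dodat" has last vowel 'a'. The one such stem in the data (buvfimaw → buvfimaweka) adds -eka, so the same rule applies.
The other pattern: stems whose last vowel is 'o' insert -om- after the first vowel.
So dodat → dodateka.

dodateka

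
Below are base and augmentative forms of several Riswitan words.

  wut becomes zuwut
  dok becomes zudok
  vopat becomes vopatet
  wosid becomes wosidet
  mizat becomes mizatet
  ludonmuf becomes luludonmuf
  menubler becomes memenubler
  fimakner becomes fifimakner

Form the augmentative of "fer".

wut and vopat both end in -t yet inflect differently (zuwut, vopatet), so the final letter is not what conditions the rule; the number of vowels is.
"fer" has 1 vowel. The stems with 1 vowel (wut → zuwut, dok → zudok) add the prefix zu-.
The other patterns: stems with 2 vowels add -et; stems with 3 vowels repeat the first consonant+vowel as a prefix.
So fer → zufer.

zufer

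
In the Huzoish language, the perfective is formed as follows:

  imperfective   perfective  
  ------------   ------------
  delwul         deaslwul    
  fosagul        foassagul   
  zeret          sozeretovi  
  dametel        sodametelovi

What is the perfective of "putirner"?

soputirnerovi

"putirner" has last vowel 'e'. The stems whose last vowel is 'e' (zeret → sozeretovi, dametel → sodametelovi) add so- … -ovi around the stem.
So putirner → soputirnerovi.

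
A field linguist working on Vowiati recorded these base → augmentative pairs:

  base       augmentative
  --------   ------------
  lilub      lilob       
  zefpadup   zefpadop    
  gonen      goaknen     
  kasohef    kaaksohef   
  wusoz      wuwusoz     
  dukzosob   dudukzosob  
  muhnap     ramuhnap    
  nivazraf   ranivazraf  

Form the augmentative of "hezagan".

lilub and dukzosob both end in -b yet inflect differently (lilob, dudukzosob), so the final letter is not what conditions the rule; the last vowel is.
"hezagan" has last vowel 'a'. The stems whose last vowel is 'a' (muhnap → ramuhnap, nivazraf → ranivazraf) add the prefix ra-.
So hezagan → rahezagan.

rahezagan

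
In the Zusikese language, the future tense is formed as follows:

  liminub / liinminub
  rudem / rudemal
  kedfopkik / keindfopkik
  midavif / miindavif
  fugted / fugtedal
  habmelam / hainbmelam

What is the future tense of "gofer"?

goferal

rudem and habmelam both end in -m yet inflect differently (rudemal, hainbmelam), so the final letter is not what conditions the rule; the last vowel is.
"gofer" has last vowel 'e'. The stems whose last vowel is 'e' (fugted → fugtedal, rudem → rudemal) add -al.
So gofer → goferal.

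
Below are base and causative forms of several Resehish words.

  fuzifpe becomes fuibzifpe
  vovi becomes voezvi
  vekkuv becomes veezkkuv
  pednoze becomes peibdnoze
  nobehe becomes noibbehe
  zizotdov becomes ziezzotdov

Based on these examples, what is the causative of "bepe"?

beibpe

fuzifpe and zizotdov both have 3 vowels yet inflect differently (fuibzifpe, ziezzotdov), so the number of vowels is not what conditions the rule; the final letter is.
"bepe" ends in -e. The stems ending in -e (fuzifpe → fuibzifpe, pednoze → peibdnoze, nobehe → noibbehe) insert -ib- after the first vowel.
So bepe → beibpe.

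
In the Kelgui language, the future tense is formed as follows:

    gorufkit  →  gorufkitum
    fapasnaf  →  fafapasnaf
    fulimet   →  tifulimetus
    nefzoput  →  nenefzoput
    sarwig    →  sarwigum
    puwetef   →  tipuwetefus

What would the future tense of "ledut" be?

"ledut" has last vowel 'u'. The one such stem in the data (nefzoput → nenefzoput) repeats the first consonant+vowel as a prefix (as does fapasnaf), so the same rule applies.
So ledut → leledut.

leledut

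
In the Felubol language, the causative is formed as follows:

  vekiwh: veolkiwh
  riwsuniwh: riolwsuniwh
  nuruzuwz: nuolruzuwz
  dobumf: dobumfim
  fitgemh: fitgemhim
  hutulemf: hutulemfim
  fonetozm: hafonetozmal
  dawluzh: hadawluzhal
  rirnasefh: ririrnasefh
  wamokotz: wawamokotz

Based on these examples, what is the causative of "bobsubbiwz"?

"bobsubbiwz" has second-to-last letter 'w'. The stems whose second-to-last letter is 'w' (vekiwh → veolkiwh, riwsuniwh → riolwsuniwh, nuruzuwz → nuolruzuwz) insert -ol- after the first vowel.
The other patterns: stems whose second-to-last letter is 'm' add -im; stems whose second-to-last letter is 'z' add ha- … -al around the stem; stems whose second-to-last letter is 'f' or 't' repeat the first consonant+vowel as a prefix.
So bobsubbiwz → boolbsubbiwz.

boolbsubbiwz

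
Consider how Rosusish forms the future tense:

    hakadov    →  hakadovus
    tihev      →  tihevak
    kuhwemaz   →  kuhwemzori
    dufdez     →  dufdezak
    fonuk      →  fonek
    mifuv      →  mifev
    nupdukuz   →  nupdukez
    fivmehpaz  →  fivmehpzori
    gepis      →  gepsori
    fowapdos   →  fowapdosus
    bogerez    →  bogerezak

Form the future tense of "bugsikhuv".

bugsikhev

gepis and fowapdos both end in -s yet inflect differently (gepsori, fowapdosus), so the final letter is not what conditions the rule; the last vowel is.
"bugsikhuv" has last vowel 'u'. The stems whose last vowel is 'u' (fonuk → fonek, mifuv → mifev, nupdukuz → nupdukez) change the last vowel to 'e'.
The other patterns: stems whose last vowel is 'a' or 'i' delete the last vowel and add -ori; stems whose last vowel is 'o' add -us; stems whose last vowel is 'e' add -ak.
So bugsikhuv → bugsikhev.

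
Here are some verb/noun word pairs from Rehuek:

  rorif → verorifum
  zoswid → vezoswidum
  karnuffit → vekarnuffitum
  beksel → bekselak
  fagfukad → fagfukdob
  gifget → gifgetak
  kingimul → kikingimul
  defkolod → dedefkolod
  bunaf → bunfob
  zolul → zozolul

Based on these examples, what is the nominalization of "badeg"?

badegak

karnuffit and gifget both end in -t yet inflect differently (vekarnuffitum, gifgetak), so the final letter is not what conditions the rule; the last vowel is.
"badeg" has last vowel 'e'. The stems whose last vowel is 'e' (gifget → gifgetak, beksel → bekselak) add -ak.
The other patterns: stems whose last vowel is 'i' add ve- … -um around the stem; stems whose last vowel is 'a' delete the last vowel and add -ob; stems whose last vowel is 'o' or 'u' repeat the first consonant+vowel as a prefix.
So badeg → badegak.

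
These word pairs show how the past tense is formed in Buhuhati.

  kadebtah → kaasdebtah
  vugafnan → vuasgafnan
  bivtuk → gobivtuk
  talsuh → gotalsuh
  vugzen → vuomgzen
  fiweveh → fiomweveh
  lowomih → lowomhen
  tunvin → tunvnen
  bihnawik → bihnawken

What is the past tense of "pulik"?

kadebtah and talsuh both end in -h yet inflect differently (kaasdebtah, gotalsuh), so the final letter is not what conditions the rule; the last vowel is.
"pulik" has last vowel 'i'. The stems whose last vowel is 'i' (lowomih → lowomhen, tunvin → tunvnen, bihnawik → bihnawken) delete the last vowel and add -en.
The other patterns: stems whose last vowel is 'a' insert -as- after the first vowel; stems whose last vowel is 'u' add the prefix go-; stems whose last vowel is 'e' insert -om- after the first vowel.
So pulik → pulken.

pulken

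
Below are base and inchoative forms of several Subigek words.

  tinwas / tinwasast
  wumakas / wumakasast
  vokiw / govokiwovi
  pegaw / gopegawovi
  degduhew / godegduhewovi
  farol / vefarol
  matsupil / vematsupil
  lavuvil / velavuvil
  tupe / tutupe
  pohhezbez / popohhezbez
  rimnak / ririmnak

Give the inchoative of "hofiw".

gohofiwovi

tinwas and pegaw both have last vowel 'a' yet inflect differently (tinwasast, gopegawovi), so the last vowel is not what conditions the rule; the final letter is.
"hofiw" ends in -w. The stems ending in -w (vokiw → govokiwovi, pegaw → gopegawovi, degduhew → godegduhewovi) add go- … -ovi around the stem.
The other patterns: stems ending in -s add -ast; stems ending in -l add the prefix ve-; stems ending in -e, -k or -z repeat the first consonant+vowel as a prefix.
So hofiw → gohofiwovi.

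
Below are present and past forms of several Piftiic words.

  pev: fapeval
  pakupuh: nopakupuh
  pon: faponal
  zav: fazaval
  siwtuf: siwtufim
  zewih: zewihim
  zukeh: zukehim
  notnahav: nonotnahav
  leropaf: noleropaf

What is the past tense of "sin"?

fasinal

"sin" has 1 vowel. The stems with 1 vowel (pon → faponal, pev → fapeval, zav → fazaval) add fa- … -al around the stem.
So sin → fasinal.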